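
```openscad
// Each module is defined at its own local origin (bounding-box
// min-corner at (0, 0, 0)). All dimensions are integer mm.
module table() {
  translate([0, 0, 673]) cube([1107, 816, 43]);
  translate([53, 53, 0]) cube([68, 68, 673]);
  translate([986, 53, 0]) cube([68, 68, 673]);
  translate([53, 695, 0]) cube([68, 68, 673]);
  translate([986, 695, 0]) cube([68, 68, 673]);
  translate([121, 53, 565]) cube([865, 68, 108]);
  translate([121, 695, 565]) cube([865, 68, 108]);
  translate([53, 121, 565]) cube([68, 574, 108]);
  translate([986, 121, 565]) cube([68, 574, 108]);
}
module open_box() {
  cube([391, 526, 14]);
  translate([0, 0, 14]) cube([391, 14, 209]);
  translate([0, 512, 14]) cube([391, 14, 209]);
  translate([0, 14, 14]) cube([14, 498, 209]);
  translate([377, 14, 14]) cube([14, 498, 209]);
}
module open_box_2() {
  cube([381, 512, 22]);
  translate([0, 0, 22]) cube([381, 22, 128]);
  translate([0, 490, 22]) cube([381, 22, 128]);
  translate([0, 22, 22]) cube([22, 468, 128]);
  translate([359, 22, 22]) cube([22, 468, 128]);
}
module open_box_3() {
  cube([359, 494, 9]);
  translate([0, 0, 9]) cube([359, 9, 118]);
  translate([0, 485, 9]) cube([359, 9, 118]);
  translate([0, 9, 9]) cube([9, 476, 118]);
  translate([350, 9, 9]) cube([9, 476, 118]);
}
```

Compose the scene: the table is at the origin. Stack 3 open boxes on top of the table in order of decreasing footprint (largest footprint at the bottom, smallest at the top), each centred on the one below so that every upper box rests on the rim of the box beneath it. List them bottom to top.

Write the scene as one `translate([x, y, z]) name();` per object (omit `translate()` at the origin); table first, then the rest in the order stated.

table();
translate([358, 145, 716]) open_box();
translate([363, 152, 939]) open_box_2();
translate([374, 161, 1089]) open_box_3();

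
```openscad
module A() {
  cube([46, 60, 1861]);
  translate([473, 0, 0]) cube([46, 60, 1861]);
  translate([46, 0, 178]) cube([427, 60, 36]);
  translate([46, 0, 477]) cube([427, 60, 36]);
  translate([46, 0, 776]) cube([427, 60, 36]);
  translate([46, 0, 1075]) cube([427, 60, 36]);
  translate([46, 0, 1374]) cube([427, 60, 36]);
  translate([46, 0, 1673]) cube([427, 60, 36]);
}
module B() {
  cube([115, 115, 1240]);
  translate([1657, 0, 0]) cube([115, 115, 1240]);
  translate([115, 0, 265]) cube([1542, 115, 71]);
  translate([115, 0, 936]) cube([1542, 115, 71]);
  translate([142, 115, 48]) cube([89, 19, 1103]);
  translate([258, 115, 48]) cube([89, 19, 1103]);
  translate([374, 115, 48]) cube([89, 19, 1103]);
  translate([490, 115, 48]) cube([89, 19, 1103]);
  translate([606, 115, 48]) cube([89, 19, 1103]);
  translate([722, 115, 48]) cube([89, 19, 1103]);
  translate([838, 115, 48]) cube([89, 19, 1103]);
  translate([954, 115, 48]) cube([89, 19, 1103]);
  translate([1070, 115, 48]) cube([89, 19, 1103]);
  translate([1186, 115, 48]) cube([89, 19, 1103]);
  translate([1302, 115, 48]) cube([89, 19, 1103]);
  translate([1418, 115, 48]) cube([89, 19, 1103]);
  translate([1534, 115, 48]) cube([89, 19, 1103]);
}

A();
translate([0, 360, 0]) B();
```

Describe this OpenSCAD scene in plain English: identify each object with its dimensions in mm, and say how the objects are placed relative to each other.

A is a straight ladder. Two 46×60 mm vertical rails, 1861 mm tall, stand 519 mm apart (outside-to-outside) with their front faces coplanar on the −y side. 6 rungs, each 60 mm deep and 36 mm tall, span between the inner faces of the rails, front faces flush with the rails. The lowest rung's underside is at z = 178 mm and rungs are spaced 299 mm apart (underside to underside).

B is a fence section. Two 115×115 mm posts, 1240 mm tall, stand on the floor with a clear span of 1542 mm between their inner faces. Two horizontal rails of 115×71 mm section span the gap between the posts with their undersides at z = 265 mm and z = 936 mm, flush with the posts' −y face. 13 pickets, each 89 mm wide, 19 mm thick and 1103 mm tall, are fixed to the +y face of the rails with their bottoms at z = 48 mm, evenly spaced across the span with equal gaps (rounded down to the nearest mm) at the −x end and between each pair — any rounding remainder accumulates at the +x end.

The fence section is on the floor beside the ladder on its +y side.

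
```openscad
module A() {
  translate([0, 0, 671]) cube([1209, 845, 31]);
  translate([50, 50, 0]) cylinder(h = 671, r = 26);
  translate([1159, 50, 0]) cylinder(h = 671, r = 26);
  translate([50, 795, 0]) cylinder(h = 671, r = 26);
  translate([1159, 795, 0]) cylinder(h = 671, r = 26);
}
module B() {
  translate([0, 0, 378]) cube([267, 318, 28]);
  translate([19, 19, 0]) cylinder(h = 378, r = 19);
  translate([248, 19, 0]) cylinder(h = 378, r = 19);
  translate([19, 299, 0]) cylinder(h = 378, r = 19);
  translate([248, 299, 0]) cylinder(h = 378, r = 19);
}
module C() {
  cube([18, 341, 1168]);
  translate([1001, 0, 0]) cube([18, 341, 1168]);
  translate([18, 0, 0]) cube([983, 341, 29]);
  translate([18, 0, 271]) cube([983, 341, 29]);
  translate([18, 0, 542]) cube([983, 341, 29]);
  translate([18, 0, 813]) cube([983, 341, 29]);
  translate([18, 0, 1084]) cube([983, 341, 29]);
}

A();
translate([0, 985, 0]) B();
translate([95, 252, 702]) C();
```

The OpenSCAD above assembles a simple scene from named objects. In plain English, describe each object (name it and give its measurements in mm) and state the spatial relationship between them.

A is a table with a 1209×845 mm rectangular top, 31 mm thick, top surface at z = 702 mm, supported by four round legs of 52 mm diameter, each leg's bounding box inset 24 mm from the nearest pair of top edges, running from the floor.

B is a four-legged stool. The seat is 267×318 mm, 28 mm thick, top at z = 406 mm. It stands on four round legs, each 38 mm in diameter, from z = 0 to the seat underside, each leg's axis is inset half a diameter from the nearest pair of seat edges (so the leg's bounding box is flush with the corner).

C is a bookshelf 1019 mm wide overall, 341 mm deep and 1168 mm tall. The two sides are 18 mm thick vertical panels. 5 horizontal shelves of 29 mm thickness span between the inner faces of the sides; the lowest shelf sits on the floor and shelves are stacked with a clear vertical gap of 242 mm between each pair.

The stool is on the floor beside the table on its +y side. The bookshelf is on top of the table, centred.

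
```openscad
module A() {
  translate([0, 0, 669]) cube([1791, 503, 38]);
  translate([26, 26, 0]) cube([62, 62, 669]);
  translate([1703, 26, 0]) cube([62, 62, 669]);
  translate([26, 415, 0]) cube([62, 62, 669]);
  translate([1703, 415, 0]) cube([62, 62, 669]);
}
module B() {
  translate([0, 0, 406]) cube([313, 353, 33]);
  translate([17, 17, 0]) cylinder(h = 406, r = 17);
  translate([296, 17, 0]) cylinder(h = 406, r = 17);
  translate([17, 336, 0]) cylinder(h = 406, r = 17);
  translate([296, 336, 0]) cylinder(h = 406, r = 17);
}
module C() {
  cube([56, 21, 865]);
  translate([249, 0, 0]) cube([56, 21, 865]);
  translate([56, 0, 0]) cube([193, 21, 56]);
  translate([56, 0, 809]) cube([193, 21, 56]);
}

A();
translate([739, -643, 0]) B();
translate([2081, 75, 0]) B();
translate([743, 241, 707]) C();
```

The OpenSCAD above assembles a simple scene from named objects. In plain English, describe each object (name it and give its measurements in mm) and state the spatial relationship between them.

A is a rectangular dining table. The top is 1791×503×38 mm with its upper surface at z = 707 mm. It stands on four 62×62 mm square legs, each inset 26 mm from the nearest pair of top edges, running from the floor to the underside of the top.

B is a four-legged stool. The seat is a 313×353×33 mm slab whose top surface is at z = 439 mm; four round legs, each 34 mm in diameter, run from the floor (z = 0) to the underside of the seat, each leg's axis is inset half a diameter from the nearest pair of seat edges (so the leg's bounding box is flush with the corner).

C is a picture frame with a 193×753 mm rectangular opening (x by z) and a uniform 56 mm border on every side. Frame depth is 21 mm along y. It is built from two vertical stiles running the full outside height and two horizontal rails spanning the gap between the stiles.

Two stools sit around the table at the −y, +x sides. The picture frame is on top of the table, centred.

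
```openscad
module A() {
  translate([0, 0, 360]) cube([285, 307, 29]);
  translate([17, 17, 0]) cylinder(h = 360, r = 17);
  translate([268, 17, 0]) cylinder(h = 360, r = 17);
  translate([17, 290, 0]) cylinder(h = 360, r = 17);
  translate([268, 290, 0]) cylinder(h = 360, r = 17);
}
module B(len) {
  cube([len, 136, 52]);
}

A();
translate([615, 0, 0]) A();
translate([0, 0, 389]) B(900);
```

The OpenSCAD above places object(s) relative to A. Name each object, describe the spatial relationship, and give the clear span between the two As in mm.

Second stool starts at x = 615; first ends at x = 285; clear span = 615 − 285 = 330 mm.

A is a stool. B is a beam. A beam spans the tops of two stools. The clear span between the two stools is 330 mm.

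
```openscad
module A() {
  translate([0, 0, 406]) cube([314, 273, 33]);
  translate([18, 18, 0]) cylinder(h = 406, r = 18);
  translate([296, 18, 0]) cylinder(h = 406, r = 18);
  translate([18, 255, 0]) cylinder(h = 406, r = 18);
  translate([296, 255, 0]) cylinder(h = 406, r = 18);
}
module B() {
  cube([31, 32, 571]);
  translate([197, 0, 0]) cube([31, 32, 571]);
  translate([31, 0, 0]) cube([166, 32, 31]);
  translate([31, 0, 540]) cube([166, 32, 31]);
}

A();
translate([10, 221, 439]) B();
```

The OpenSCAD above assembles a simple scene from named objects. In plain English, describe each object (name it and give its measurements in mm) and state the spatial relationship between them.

A is a four-legged stool. The seat is a 314×273×33 mm slab whose top surface is at z = 439 mm; four round legs, each 36 mm in diameter, run from the floor (z = 0) to the underside of the seat, each leg's axis is inset half a diameter from the nearest pair of seat edges (so the leg's bounding box is flush with the corner).

B is a rectangular picture frame lying in the x–z plane (depth along y). The opening is 166 mm wide (x) by 509 mm tall (z), surrounded by a border 31 mm wide on all four sides. The frame is 32 mm deep and is made of two full-height vertical stiles with two horizontal rails fitted between them.

The picture frame is on top of the stool.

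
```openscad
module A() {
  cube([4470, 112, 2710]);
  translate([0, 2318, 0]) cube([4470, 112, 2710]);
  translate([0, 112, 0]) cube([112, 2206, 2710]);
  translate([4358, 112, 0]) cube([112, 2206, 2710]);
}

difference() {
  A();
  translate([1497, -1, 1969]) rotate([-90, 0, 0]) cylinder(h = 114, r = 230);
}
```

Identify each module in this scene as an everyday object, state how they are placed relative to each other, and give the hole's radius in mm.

The subtracted cylinder has r = 230 mm.

A is a house frame. The house frame has a circular hole through its front wall. The hole's radius is 230 mm.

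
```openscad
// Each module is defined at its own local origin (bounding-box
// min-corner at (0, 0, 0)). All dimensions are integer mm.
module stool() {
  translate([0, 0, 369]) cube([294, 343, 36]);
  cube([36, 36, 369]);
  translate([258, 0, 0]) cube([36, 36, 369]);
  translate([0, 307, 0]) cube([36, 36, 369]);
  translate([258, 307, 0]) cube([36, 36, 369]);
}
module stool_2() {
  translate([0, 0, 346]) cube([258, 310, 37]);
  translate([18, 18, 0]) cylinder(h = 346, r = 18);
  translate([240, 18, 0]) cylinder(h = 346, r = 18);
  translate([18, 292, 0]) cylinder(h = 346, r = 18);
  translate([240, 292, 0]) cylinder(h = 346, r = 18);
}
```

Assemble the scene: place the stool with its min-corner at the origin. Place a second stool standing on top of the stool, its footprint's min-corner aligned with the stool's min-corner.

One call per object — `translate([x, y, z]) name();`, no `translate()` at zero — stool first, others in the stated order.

stool();
translate([0, 0, 405]) stool_2();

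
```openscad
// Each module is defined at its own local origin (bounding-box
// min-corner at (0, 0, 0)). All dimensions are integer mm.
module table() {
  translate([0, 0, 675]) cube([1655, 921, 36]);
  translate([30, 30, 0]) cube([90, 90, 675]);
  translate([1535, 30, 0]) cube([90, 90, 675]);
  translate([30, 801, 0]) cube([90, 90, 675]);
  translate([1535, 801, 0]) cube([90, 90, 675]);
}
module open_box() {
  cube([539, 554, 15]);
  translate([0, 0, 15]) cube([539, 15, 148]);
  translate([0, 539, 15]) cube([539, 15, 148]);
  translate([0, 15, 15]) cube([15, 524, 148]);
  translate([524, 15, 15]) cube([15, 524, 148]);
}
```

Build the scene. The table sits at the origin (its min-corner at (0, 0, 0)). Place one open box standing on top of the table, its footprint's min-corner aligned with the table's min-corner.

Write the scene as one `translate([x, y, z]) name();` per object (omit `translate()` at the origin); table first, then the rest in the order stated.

table();
translate([0, 0, 711]) open_box();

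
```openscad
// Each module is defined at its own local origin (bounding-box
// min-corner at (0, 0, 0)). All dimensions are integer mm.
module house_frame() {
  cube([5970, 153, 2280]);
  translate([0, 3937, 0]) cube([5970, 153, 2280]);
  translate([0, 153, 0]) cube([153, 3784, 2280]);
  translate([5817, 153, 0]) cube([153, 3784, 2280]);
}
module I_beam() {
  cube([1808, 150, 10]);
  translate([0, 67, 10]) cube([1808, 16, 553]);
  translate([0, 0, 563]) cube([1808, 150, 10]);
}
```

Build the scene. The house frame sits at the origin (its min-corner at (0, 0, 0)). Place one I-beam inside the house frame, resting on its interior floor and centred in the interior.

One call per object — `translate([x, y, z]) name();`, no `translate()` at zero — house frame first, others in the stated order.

house_frame();
translate([2081, 1970, 0]) I_beam();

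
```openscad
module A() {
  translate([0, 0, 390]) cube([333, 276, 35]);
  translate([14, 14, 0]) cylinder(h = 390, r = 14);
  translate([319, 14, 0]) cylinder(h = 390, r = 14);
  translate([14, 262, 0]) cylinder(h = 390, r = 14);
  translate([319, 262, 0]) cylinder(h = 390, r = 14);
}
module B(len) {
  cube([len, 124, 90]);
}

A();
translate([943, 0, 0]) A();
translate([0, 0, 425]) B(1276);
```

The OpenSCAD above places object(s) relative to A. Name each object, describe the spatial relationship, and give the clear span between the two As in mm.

A is a stool. B is a beam. A beam spans the tops of two stools. The clear span between the two stools is 610 mm.

Second stool starts at x = 943; first ends at x = 333; clear span = 943 − 333 = 610 mm.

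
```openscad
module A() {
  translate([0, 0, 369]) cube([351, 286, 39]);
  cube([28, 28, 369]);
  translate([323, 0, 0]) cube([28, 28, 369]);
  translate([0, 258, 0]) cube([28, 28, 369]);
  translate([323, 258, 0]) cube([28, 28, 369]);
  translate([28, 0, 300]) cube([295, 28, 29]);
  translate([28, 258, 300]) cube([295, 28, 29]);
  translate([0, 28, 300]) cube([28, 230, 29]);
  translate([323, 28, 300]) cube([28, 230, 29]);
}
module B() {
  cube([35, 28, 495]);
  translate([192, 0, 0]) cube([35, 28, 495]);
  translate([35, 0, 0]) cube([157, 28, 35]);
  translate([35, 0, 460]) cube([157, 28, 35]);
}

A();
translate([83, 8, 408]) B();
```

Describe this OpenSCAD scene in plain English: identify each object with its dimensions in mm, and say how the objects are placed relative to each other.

A is a four-legged stool. The seat is 351×286 mm, 39 mm thick, top at z = 408 mm. It stands on four square legs, each 28×28 mm in cross-section, from z = 0 to the seat underside, each flush with a corner of the seat. Four stretchers, 28 mm wide and 29 mm tall, connect adjacent legs with their undersides at z = 300 mm, each running between the inner faces of the legs it joins and aligned with the legs' outer faces on the other axis.

B is a picture frame with a 157×425 mm rectangular opening (x by z) and a uniform 35 mm border on every side. Frame depth is 28 mm along y. It is built from two vertical stiles running the full outside height and two horizontal rails spanning the gap between the stiles.

The picture frame is on top of the stool.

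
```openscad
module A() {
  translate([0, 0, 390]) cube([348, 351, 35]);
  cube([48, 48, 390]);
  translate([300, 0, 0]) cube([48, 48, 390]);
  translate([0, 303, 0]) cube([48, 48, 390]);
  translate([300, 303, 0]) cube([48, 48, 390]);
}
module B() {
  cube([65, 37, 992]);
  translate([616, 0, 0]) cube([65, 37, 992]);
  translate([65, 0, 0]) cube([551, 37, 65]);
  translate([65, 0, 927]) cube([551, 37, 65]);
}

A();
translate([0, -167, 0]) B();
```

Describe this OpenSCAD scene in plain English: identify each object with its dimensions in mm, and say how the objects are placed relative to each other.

A is a four-legged stool. The seat is 348×351 mm, 35 mm thick, top at z = 425 mm. It stands on four square legs, each 48×48 mm in cross-section, from z = 0 to the seat underside, each flush with a corner of the seat.

B is a picture frame with a 551×862 mm rectangular opening (x by z) and a uniform 65 mm border on every side. Frame depth is 37 mm along y. It is built from two vertical stiles running the full outside height and two horizontal rails spanning the gap between the stiles.

The picture frame is on the floor beside the stool on its −y side.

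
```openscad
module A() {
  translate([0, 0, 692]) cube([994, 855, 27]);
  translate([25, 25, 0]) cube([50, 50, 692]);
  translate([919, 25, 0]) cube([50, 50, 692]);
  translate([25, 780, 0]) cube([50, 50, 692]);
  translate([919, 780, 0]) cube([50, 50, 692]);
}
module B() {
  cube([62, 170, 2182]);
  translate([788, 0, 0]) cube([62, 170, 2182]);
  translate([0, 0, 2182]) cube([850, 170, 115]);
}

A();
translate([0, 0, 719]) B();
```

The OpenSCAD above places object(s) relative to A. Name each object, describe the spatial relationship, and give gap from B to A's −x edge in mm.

The door frame's min-x is at 0; the table's min-x is 0; gap = 0 mm.

A is a table. B is a door frame. The door frame is on top of the table. The gap from the door frame to the table's −x edge is 0 mm.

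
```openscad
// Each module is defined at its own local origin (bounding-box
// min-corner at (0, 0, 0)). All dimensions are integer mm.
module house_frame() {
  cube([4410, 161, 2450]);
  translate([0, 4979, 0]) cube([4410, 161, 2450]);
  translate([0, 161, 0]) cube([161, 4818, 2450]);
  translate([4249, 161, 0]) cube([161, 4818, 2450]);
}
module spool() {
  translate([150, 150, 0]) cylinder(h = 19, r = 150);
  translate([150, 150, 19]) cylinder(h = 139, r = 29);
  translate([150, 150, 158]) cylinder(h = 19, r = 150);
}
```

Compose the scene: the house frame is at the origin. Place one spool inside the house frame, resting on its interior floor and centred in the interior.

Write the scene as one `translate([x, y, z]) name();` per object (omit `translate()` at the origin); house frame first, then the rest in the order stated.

house_frame();
translate([2055, 2420, 0]) spool();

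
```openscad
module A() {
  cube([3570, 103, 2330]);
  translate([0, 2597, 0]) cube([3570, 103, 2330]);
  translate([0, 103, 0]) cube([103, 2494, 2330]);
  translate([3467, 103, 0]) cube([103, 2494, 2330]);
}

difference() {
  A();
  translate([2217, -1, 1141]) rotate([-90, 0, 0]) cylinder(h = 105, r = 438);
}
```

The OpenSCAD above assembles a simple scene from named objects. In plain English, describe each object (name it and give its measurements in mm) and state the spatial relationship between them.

A is the wall frame of a small rectangular building: four walls, each 2330 mm tall and 103 mm thick, enclosing a footprint 3570 mm (x) by 2700 mm (y) outside-to-outside, with no floor or roof. The front and back walls (the −y and +y sides) span the full width; the two side walls fit between them.

The house frame has a circular hole of radius 438 mm through its front wall, centred at (x = 2217, z = 1141).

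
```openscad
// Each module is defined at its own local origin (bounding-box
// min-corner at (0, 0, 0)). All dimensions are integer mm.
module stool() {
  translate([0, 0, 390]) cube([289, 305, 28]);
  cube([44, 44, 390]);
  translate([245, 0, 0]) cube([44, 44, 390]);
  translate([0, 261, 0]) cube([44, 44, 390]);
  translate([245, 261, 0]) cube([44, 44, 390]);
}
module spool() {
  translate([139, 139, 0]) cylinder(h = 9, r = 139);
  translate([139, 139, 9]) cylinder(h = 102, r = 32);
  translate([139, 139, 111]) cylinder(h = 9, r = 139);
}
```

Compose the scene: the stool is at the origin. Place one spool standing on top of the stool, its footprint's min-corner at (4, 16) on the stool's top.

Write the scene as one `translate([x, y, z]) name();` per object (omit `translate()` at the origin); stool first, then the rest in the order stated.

stool();
translate([4, 16, 418]) spool();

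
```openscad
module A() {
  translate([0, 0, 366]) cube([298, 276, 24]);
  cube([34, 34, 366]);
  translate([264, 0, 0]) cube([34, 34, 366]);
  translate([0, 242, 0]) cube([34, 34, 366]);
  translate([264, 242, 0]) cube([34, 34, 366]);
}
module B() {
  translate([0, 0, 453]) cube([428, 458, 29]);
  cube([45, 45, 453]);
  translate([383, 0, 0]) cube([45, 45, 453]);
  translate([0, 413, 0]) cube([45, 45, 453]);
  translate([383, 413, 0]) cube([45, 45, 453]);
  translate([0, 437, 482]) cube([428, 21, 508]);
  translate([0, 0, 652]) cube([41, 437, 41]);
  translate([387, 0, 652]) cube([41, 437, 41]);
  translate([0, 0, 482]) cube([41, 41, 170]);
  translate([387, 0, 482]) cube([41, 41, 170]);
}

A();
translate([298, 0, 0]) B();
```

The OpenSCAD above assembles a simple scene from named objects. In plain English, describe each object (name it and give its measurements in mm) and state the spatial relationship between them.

A is a four-legged stool. The seat is 298×276 mm, 24 mm thick, top at z = 390 mm. It stands on four square legs, each 34×34 mm in cross-section, from z = 0 to the seat underside, each flush with a corner of the seat.

B is a chair. The seat is a 428×458×29 mm slab with its top at z = 482 mm, on four 45×45 mm corner legs (flush with the seat edges, standing on z = 0). A flat backrest 21 mm thick, 508 mm tall, spans the full seat width and rises from the seat top along its +y edge, rear face flush with the rear of the seat. Two armrests of 41×41 mm section run along each side from the seat's front edge to the front of the backrest, top faces 211 mm above the seat top and outer faces flush with the seat's x-edges; a 41×41 mm post under the front of each armrest stands on the seat at the front corner.

The chair is against the stool's +x side, with their −y faces flush.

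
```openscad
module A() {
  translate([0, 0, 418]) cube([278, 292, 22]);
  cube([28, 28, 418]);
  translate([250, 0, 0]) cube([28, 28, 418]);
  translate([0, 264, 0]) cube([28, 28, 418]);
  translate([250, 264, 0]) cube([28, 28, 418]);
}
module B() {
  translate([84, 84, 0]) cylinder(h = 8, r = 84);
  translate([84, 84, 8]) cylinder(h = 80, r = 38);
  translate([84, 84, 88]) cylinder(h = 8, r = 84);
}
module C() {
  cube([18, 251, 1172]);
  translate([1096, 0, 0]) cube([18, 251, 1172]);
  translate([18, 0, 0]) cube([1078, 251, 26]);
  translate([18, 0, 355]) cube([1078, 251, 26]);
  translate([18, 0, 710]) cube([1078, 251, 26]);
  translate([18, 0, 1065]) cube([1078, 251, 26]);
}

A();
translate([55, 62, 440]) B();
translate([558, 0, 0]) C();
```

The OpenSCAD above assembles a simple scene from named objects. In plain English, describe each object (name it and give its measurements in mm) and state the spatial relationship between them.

A is a four-legged stool. The seat is a 278×292×22 mm slab whose top surface is at z = 440 mm; four square legs, each 28×28 mm in cross-section, run from the floor (z = 0) to the underside of the seat, each flush with a corner of the seat.

B is a spool: two coaxial disc flanges of radius 84 mm and thickness 8 mm, joined by a core cylinder of radius 38 mm and height 80 mm. The lower flange rests on z = 0 and the three cylinders share a vertical axis.

C is an open bookshelf. Two side panels, each 18 mm thick, 251 mm deep and 1172 mm tall, stand 1114 mm apart (outside-to-outside). Between them sit 4 shelves, each 26 mm thick and 251 mm deep, spanning the full gap between the sides. The bottom shelf rests on the floor (its underside at z = 0) and the clear gap between one shelf's top and the next shelf's underside is 329 mm.

The spool is on top of the stool, centred. The bookshelf is on the floor beside the stool on its +x side.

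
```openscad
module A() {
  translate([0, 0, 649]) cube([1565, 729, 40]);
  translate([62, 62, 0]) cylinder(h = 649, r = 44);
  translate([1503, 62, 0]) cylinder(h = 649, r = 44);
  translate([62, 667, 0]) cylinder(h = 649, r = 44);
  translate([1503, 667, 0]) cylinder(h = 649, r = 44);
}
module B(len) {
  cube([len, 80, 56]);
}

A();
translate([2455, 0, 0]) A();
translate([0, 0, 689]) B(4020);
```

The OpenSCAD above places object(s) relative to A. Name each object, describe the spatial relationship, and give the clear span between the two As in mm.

Second table starts at x = 2455; first ends at x = 1565; clear span = 2455 − 1565 = 890 mm.

A is a table. B is a beam. A beam spans the tops of two tables. The clear span between the two tables is 890 mm.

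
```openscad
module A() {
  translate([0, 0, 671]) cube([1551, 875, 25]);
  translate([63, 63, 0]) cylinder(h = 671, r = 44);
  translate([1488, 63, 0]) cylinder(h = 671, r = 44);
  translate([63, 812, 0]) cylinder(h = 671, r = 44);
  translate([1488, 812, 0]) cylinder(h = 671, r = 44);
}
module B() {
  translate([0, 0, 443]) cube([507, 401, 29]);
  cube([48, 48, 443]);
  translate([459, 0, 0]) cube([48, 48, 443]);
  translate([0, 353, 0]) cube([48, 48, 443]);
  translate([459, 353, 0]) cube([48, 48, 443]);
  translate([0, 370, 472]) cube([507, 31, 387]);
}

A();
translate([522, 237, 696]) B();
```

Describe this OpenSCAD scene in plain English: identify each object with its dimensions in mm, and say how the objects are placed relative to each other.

A is a table: top 1551 mm (x) × 875 mm (y), 25 mm thick, upper face at z = 696 mm, on four round legs of 88 mm diameter, each leg's bounding box inset 19 mm from the nearest pair of top edges, running from z = 0 to the bottom of the top.

B is a chair: 507×401 mm seat, 29 mm thick, top at z = 472 mm, on four 48 mm square corner legs flush with the seat edges. A 31 mm thick backrest slab spans the full seat width, extending 387 mm above the seat top, its back face flush with the seat's +y edge.

The chair is on top of the table, centred.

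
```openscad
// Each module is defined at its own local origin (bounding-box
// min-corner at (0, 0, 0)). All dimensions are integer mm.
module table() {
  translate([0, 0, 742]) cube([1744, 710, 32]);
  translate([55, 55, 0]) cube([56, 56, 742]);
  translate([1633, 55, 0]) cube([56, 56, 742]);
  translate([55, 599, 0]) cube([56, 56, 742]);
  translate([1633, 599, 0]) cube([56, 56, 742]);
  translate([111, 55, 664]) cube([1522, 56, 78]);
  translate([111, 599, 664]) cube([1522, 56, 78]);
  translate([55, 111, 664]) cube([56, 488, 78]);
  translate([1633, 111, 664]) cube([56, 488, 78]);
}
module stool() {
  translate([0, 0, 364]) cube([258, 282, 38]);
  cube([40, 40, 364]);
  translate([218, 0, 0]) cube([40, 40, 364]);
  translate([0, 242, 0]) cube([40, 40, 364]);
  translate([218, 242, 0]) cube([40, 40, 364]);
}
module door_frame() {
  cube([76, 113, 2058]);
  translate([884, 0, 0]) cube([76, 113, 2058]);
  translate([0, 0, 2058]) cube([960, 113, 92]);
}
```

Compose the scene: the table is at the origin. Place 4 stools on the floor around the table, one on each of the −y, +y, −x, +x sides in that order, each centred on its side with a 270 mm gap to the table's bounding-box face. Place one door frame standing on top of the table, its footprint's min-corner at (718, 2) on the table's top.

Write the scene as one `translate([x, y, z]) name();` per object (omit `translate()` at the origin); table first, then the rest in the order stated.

table();
translate([743, -552, 0]) stool();
translate([743, 980, 0]) stool();
translate([-528, 214, 0]) stool();
translate([2014, 214, 0]) stool();
translate([718, 2, 774]) door_frame();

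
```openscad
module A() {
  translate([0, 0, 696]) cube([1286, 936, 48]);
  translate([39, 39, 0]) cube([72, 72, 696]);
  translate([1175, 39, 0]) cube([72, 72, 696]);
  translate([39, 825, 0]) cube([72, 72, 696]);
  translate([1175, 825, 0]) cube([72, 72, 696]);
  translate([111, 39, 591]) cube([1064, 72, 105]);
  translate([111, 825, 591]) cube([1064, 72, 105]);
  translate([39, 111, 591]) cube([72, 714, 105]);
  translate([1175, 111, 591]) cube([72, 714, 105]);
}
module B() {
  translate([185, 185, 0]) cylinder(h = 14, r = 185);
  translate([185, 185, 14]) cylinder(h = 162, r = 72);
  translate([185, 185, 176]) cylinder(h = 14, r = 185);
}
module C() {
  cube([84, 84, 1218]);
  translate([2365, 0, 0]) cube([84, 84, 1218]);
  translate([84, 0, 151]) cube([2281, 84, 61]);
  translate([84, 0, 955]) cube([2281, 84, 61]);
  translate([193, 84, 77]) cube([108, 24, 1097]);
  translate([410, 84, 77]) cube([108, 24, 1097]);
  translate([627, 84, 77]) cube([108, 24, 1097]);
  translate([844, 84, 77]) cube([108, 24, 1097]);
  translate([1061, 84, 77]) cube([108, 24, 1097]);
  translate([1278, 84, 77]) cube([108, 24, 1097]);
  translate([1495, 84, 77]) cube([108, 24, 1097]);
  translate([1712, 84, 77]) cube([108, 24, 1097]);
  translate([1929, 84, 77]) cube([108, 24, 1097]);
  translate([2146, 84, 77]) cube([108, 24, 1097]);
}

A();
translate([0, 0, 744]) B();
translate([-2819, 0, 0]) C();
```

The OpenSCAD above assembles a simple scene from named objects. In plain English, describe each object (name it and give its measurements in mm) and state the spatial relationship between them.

A is a rectangular dining table. The top is 1286×936×48 mm with its upper surface at z = 744 mm. It stands on four 72×72 mm square legs, each inset 39 mm from the nearest pair of top edges, running from the floor to the underside of the top. Four apron rails, 72 mm thick and 105 mm tall, run between adjacent legs with their top edges flush with the underside of the top and their outer faces flush with the legs' outer faces.

B is a spool: two coaxial disc flanges of radius 185 mm and thickness 14 mm, joined by a core cylinder of radius 72 mm and height 162 mm. The lower flange rests on z = 0 and the three cylinders share a vertical axis.

C is a fence section. Two 84×84 mm posts, 1218 mm tall, stand on the floor with a clear span of 2281 mm between their inner faces. Two horizontal rails of 84×61 mm section span the gap between the posts with their undersides at z = 151 mm and z = 955 mm, flush with the posts' −y face. 10 pickets, each 108 mm wide, 24 mm thick and 1097 mm tall, are fixed to the +y face of the rails with their bottoms at z = 77 mm, evenly spaced across the span with equal gaps (rounded down to the nearest mm) at the −x end and between each pair — any rounding remainder accumulates at the +x end.

The spool is on top of the table. The fence section is on the floor beside the table on its −x side.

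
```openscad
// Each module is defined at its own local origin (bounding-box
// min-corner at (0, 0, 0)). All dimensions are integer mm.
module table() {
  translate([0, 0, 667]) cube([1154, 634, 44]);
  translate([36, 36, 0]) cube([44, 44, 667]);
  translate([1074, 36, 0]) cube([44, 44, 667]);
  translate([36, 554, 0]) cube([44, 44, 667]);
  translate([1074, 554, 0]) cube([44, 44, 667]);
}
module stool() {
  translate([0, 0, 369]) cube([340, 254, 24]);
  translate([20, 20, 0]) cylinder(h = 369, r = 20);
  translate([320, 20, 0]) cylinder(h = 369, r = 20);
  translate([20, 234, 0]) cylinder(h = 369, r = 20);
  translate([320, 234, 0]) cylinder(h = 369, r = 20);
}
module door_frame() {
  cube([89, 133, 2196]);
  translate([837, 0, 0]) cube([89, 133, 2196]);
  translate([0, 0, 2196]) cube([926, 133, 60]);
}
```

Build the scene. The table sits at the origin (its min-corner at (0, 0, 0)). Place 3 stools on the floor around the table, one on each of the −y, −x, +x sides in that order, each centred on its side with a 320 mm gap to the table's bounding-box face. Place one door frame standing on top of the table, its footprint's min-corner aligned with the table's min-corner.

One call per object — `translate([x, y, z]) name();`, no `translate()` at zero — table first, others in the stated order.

table();
translate([407, -574, 0]) stool();
translate([-660, 190, 0]) stool();
translate([1474, 190, 0]) stool();
translate([0, 0, 711]) door_frame();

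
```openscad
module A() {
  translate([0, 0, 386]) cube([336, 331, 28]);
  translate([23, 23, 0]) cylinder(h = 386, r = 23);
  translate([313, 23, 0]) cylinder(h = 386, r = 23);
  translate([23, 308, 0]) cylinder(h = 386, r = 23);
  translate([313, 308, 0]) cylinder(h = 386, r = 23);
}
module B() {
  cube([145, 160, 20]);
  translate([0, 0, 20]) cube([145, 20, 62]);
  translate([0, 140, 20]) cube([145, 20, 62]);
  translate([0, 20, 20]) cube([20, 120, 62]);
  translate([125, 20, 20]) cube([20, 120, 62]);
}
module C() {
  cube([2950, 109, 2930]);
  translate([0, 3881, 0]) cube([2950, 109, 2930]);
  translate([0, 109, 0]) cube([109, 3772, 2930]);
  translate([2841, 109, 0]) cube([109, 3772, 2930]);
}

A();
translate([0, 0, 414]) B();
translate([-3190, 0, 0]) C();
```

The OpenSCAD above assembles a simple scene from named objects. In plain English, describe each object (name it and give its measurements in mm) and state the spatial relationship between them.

A is a four-legged stool. The seat is 336×331 mm, 28 mm thick, top at z = 414 mm. It stands on four round legs, each 46 mm in diameter, from z = 0 to the seat underside, each leg's axis is inset half a diameter from the nearest pair of seat edges (so the leg's bounding box is flush with the corner).

B is an open-topped rectangular box: outside dimensions 145×160×82 mm, with a uniform wall and base thickness of 20 mm. The base is a full 145×160 slab on the floor; four walls sit on top of the base. The front and back walls (the −y and +y sides) span the full width; the two side walls fit between them.

C is the wall frame of a small rectangular building: four walls, each 2930 mm tall and 109 mm thick, enclosing a footprint 2950 mm (x) by 3990 mm (y) outside-to-outside, with no floor or roof. The front and back walls (the −y and +y sides) span the full width; the two side walls fit between them.

The open box is on top of the stool. The house frame is on the floor beside the stool on its −x side.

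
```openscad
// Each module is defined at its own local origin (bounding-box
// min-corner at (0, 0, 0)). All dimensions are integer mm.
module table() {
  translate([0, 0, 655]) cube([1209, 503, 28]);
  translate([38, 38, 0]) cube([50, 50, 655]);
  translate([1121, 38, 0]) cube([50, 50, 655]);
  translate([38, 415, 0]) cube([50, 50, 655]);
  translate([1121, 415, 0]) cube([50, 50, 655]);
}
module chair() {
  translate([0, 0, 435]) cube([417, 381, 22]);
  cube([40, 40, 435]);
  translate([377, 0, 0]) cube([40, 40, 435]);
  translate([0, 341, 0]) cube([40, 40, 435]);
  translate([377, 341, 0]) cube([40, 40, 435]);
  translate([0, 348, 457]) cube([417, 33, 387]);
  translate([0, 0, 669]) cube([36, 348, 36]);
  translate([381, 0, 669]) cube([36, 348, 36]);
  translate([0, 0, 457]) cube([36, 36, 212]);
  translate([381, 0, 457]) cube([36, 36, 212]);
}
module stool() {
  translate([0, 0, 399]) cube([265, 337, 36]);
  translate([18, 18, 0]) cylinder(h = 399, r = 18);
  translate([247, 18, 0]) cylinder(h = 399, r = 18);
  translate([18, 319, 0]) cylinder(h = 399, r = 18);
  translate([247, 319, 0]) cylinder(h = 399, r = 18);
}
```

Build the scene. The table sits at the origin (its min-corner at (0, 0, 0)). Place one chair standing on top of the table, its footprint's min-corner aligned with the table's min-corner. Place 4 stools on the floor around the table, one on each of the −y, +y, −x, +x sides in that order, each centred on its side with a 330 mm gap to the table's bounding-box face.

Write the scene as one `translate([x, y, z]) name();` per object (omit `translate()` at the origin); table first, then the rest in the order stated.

table();
translate([0, 0, 683]) chair();
translate([472, -667, 0]) stool();
translate([472, 833, 0]) stool();
translate([-595, 83, 0]) stool();
translate([1539, 83, 0]) stool();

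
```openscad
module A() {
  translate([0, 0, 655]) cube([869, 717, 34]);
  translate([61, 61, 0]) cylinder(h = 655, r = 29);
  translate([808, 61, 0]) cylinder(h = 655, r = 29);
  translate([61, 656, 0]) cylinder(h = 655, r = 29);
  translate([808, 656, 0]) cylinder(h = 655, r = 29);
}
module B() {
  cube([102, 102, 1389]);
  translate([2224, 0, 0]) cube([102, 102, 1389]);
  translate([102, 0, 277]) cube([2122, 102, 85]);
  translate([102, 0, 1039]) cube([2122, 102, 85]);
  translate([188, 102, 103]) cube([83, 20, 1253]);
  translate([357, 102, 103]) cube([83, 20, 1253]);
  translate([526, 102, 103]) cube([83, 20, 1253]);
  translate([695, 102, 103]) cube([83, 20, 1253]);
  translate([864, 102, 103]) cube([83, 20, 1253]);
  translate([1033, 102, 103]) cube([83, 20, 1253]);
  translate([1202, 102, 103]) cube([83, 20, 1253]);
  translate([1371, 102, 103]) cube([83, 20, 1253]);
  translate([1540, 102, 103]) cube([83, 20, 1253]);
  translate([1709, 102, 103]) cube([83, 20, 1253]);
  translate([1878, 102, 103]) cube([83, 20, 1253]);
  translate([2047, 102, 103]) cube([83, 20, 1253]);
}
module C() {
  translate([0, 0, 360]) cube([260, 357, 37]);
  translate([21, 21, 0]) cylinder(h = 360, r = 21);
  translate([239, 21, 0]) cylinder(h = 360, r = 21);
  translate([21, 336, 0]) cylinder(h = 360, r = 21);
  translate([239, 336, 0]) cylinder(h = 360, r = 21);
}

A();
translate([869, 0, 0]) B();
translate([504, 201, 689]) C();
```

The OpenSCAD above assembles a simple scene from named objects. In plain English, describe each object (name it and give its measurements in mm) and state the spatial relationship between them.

A is a rectangular dining table. The top is 869×717×34 mm with its upper surface at z = 689 mm. It stands on four round legs of 58 mm diameter, each leg's bounding box inset 32 mm from the nearest pair of top edges, running from the floor to the underside of the top.

B is a fence section. Two 102×102 mm posts, 1389 mm tall, stand on the floor with a clear span of 2122 mm between their inner faces. Two horizontal rails of 102×85 mm section span the gap between the posts with their undersides at z = 277 mm and z = 1039 mm, flush with the posts' −y face. 12 pickets, each 83 mm wide, 20 mm thick and 1253 mm tall, are fixed to the +y face of the rails with their bottoms at z = 103 mm, evenly spaced across the span with equal gaps (rounded down to the nearest mm) at the −x end and between each pair — any rounding remainder accumulates at the +x end.

C is a four-legged stool. The seat is 260×357 mm, 37 mm thick, top at z = 397 mm. It stands on four round legs, each 42 mm in diameter, from z = 0 to the seat underside, each leg's axis is inset half a diameter from the nearest pair of seat edges (so the leg's bounding box is flush with the corner).

The fence section is against the table's +x side, with their −y faces flush. The stool is on top of the table.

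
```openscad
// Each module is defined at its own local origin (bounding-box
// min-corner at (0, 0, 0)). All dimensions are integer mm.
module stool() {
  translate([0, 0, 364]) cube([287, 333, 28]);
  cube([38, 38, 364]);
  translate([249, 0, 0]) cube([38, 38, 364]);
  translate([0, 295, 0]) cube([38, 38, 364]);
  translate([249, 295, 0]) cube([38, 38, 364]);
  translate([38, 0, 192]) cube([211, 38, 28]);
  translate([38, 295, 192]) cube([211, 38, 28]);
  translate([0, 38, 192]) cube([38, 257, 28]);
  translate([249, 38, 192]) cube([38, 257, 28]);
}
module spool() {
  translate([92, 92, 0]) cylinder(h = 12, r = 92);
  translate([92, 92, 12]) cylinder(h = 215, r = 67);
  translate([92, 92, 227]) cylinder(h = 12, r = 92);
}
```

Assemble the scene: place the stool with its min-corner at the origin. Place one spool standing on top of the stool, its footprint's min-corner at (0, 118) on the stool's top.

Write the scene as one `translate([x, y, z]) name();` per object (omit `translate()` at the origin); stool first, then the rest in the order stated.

stool();
translate([0, 118, 392]) spool();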